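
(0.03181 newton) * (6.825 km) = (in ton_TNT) 5.189e-08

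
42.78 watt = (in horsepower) 0.05737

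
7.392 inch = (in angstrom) 1.878e+09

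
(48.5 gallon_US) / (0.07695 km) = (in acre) 5.896e-07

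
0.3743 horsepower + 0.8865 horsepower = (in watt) 940.2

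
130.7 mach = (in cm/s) 4.45e+06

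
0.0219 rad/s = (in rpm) 0.2091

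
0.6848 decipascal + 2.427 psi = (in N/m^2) 1.673e+04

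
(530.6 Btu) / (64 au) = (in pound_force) 1.314e-08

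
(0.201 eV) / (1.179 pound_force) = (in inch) 2.418e-19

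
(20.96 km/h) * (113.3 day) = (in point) 1.616e+11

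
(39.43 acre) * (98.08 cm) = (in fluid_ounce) 5.292e+09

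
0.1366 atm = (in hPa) 138.4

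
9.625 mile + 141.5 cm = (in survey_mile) 9.626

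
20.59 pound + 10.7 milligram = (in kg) 9.339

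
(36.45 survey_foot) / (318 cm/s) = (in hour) 0.0009705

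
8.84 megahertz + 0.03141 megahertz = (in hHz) 8.871e+04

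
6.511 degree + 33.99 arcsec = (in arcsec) 2.347e+04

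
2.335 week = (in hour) 392.3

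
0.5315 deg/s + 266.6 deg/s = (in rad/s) 4.662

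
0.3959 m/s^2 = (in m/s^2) 0.3959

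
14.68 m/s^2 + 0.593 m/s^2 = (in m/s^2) 15.27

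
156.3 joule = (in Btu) 0.1481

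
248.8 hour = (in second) 8.957e+05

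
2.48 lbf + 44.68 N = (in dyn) 5.571e+06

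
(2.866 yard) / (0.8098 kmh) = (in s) 11.65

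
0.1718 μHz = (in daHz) 1.718e-08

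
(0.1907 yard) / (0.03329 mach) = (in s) 0.01538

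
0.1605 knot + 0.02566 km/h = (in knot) 0.1744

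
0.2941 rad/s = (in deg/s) 16.85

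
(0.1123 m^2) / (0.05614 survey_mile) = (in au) 8.309e-15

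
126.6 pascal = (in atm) 0.001249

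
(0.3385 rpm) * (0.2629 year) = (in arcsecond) 6.062e+10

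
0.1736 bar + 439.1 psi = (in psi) 441.6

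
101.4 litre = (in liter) 101.4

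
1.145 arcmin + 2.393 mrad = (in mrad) 2.726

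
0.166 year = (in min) 8.725e+04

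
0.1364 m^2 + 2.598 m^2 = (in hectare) 0.0002734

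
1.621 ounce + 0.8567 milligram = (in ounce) 1.621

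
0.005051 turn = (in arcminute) 109.1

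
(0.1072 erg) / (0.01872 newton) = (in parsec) 1.856e-23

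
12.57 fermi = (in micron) 1.257e-08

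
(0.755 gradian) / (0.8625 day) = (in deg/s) 9.118e-06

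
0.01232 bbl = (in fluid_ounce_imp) 68.94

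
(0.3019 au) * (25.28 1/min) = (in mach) 5.589e+07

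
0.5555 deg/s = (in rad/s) 0.009695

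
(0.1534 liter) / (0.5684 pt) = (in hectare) 7.65e-05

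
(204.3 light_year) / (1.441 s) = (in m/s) 1.341e+18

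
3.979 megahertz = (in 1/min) 2.387e+08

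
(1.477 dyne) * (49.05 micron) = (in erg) 0.007245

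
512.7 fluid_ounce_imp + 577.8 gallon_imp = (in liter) 2641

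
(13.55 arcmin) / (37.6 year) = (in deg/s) 1.905e-10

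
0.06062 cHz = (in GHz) 6.062e-13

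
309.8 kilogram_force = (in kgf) 309.8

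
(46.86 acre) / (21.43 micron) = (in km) 8.849e+06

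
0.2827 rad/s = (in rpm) 2.7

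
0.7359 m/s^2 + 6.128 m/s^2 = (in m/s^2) 6.864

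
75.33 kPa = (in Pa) 7.533e+04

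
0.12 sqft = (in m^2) 0.01115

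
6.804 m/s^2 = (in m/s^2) 6.804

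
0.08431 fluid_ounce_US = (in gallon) 0.0006587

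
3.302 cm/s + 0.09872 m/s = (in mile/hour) 0.2947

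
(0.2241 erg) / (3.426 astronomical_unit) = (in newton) 4.372e-20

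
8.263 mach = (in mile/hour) 6294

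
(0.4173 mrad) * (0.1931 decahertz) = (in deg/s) 0.04617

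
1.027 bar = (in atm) 1.014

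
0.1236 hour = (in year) 1.411e-05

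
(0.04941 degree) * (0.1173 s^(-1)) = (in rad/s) 0.0001012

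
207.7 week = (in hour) 3.489e+04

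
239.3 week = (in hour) 4.02e+04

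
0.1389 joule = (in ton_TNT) 3.32e-11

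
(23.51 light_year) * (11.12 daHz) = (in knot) 4.808e+19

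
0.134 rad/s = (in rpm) 1.28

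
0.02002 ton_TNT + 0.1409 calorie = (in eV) 5.228e+26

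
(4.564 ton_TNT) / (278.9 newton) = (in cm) 6.847e+09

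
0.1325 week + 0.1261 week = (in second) 1.564e+05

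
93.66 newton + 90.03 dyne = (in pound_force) 21.06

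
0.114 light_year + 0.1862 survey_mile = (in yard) 1.179e+15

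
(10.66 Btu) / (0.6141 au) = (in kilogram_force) 1.248e-08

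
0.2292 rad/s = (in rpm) 2.189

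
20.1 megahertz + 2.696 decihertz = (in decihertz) 2.01e+08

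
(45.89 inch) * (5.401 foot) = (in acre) 0.0004742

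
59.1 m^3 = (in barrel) 371.7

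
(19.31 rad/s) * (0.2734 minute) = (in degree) 1.815e+04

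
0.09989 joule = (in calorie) 0.02387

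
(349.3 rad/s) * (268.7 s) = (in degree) 5.378e+06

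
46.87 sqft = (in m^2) 4.354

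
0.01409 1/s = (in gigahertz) 1.409e-11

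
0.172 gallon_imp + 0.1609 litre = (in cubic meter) 0.0009428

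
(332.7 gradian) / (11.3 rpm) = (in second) 4.416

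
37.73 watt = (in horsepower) 0.0506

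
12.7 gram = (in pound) 0.028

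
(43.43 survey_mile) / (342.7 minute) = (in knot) 6.607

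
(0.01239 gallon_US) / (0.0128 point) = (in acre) 0.002567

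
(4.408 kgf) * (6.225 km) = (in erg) 2.691e+12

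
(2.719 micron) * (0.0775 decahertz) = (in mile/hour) 4.714e-06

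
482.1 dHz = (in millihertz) 4.821e+04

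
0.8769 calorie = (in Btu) 0.003477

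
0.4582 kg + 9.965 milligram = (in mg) 4.582e+05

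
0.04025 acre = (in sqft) 1753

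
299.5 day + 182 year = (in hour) 1.602e+06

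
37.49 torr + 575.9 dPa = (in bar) 0.05056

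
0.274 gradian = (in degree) 0.2466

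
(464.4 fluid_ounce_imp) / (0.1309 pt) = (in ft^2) 3076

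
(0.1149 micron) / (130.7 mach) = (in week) 4.269e-18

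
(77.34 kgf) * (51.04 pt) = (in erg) 1.366e+08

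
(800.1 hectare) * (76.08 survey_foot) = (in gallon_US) 4.901e+10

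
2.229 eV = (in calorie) 8.535e-20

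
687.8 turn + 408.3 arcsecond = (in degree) 2.476e+05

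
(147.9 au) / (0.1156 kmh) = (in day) 7.975e+09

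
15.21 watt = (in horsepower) 0.0204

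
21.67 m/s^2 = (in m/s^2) 21.67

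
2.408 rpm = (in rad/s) 0.2522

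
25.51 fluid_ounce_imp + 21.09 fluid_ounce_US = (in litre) 1.349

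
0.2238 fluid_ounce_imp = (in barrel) 4e-05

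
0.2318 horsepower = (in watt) 172.9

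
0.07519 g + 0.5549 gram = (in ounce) 0.02223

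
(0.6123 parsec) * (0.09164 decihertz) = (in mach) 5.085e+11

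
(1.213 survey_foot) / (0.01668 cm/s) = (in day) 0.02565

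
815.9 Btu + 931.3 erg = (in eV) 5.373e+24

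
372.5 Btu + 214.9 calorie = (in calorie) 9.415e+04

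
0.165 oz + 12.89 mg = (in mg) 4691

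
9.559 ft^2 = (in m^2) 0.8881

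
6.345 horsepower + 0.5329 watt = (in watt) 4732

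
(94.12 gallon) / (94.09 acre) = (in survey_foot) 3.07e-06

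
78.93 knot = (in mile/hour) 90.83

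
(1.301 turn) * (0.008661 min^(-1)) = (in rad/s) 0.00118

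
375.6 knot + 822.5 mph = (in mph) 1255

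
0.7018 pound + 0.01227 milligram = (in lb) 0.7018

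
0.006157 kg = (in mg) 6157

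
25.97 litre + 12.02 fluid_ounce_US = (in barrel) 0.1656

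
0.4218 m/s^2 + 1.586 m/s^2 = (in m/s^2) 2.008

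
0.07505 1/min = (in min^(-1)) 0.07505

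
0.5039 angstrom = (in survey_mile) 3.131e-14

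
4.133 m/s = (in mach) 0.01214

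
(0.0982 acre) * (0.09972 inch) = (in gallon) 265.9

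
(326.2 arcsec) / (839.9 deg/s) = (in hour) 2.997e-08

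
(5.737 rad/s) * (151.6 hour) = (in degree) 1.794e+08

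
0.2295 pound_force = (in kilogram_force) 0.1041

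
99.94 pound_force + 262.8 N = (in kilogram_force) 72.13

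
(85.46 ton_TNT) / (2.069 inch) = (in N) 6.804e+12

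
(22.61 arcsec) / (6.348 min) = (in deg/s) 1.649e-05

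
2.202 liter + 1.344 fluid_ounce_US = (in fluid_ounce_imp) 78.9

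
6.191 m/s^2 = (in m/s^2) 6.191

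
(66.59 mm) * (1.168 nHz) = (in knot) 1.512e-10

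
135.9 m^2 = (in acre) 0.03358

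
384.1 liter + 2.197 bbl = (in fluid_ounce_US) 2.48e+04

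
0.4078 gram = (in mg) 407.8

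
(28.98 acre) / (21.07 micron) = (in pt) 1.578e+13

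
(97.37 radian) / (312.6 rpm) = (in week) 4.918e-06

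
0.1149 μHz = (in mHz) 0.0001149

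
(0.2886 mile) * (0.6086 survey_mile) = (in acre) 112.4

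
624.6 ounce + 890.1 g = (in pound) 41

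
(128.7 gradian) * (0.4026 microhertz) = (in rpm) 7.772e-06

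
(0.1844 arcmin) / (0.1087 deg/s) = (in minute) 0.0004712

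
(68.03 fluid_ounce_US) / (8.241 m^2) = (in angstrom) 2.441e+06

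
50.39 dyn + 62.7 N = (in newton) 62.7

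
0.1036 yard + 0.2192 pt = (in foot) 0.3111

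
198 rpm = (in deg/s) 1188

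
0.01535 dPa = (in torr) 1.151e-05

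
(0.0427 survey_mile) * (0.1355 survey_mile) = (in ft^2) 1.613e+05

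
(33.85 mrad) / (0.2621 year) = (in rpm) 3.911e-08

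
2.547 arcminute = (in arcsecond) 152.8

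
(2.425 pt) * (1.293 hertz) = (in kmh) 0.003982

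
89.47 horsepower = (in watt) 6.672e+04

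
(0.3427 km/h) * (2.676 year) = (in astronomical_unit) 5.37e-05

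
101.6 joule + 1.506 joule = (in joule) 103.1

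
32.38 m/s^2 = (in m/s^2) 32.38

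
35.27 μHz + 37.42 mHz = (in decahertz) 0.003746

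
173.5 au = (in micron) 2.596e+19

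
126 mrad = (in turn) 0.02005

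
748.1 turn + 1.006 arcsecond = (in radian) 4700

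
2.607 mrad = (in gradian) 0.166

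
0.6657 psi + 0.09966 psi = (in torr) 39.58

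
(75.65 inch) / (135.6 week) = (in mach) 6.881e-11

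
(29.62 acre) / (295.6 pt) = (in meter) 1.149e+06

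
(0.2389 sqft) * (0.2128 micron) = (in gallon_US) 1.248e-06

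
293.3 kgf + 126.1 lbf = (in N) 3437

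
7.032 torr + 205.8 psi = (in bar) 14.2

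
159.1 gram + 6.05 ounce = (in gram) 330.6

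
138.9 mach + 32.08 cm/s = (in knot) 9.194e+04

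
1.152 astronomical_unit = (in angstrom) 1.723e+21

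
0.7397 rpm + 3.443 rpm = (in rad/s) 0.438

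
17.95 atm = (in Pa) 1.819e+06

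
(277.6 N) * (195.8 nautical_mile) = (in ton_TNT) 0.02406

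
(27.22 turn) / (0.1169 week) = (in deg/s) 0.1386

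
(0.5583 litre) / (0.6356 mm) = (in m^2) 0.8784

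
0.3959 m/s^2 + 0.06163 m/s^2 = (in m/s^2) 0.4575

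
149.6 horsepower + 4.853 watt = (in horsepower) 149.6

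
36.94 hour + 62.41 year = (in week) 3254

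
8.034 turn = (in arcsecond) 1.041e+07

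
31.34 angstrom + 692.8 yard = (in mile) 0.3936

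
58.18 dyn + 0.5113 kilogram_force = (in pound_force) 1.127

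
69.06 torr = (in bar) 0.09207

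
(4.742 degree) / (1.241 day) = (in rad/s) 7.719e-07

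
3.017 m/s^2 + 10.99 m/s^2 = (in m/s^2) 14.01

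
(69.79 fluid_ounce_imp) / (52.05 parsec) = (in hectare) 1.235e-25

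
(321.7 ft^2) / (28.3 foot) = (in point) 9822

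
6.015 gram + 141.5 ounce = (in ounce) 141.7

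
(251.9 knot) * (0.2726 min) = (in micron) 2.12e+09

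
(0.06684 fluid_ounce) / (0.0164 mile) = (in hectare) 7.489e-12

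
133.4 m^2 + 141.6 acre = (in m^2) 5.732e+05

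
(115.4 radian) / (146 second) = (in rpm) 7.548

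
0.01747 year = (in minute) 9182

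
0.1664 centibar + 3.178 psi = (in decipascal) 2.208e+05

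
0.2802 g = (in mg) 280.2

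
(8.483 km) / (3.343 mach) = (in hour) 0.00207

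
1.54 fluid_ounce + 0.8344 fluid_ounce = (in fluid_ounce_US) 2.374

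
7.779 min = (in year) 1.48e-05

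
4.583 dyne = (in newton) 4.583e-05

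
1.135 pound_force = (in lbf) 1.135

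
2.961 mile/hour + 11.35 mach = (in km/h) 1.392e+04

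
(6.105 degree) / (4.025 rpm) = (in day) 2.926e-06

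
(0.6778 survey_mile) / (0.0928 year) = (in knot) 0.0007245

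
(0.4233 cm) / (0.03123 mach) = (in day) 4.607e-09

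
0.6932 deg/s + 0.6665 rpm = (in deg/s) 4.692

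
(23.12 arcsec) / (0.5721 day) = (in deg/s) 1.299e-07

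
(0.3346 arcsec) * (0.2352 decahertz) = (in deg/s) 0.0002186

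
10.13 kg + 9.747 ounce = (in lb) 22.94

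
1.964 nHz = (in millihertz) 1.964e-06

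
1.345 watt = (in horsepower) 0.001804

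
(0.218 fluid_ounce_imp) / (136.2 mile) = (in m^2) 2.826e-11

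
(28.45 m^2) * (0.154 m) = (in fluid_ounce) 1.481e+05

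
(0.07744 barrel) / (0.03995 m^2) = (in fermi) 3.082e+14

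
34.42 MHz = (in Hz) 3.442e+07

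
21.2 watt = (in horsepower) 0.02843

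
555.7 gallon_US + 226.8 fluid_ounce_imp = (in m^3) 2.11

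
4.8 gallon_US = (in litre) 18.17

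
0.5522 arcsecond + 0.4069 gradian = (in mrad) 6.394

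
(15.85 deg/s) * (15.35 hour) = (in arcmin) 5.255e+07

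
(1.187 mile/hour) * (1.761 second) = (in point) 2649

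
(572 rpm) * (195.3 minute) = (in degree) 4.022e+07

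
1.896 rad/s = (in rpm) 18.11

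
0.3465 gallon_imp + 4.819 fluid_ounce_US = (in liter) 1.718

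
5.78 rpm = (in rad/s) 0.6053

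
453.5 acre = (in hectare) 183.5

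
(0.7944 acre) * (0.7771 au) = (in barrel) 2.351e+15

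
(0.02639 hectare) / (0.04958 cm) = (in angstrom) 5.323e+15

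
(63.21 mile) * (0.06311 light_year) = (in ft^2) 6.538e+20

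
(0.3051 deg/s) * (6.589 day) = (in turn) 482.5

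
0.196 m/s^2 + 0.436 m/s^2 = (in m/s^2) 0.632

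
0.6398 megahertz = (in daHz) 6.398e+04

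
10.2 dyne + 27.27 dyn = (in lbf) 8.424e-05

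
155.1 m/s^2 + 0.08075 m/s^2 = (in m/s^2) 155.2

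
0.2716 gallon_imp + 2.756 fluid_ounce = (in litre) 1.316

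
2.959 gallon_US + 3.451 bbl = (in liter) 559.9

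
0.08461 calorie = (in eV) 2.21e+18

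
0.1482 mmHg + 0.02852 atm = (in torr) 21.82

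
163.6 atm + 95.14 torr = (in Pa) 1.659e+07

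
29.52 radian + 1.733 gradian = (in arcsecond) 6.095e+06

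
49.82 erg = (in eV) 3.11e+13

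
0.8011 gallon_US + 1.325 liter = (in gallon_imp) 0.9585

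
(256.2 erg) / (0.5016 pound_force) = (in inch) 0.0004521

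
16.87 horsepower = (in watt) 1.258e+04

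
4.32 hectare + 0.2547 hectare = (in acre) 11.3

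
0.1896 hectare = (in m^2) 1896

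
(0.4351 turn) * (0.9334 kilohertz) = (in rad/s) 2552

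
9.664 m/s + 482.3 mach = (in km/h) 5.912e+05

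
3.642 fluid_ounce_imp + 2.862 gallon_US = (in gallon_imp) 2.406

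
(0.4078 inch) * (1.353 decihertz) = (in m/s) 0.001401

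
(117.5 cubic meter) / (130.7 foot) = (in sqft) 31.75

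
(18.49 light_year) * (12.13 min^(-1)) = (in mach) 1.039e+14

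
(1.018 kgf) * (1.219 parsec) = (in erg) 3.755e+24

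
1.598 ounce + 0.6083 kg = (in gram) 653.6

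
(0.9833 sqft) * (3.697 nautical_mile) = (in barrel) 3934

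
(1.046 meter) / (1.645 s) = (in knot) 1.236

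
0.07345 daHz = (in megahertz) 7.345e-07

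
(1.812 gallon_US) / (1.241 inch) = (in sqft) 2.342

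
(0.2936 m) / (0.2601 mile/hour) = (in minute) 0.04208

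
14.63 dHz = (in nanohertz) 1.463e+09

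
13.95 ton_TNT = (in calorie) 1.395e+10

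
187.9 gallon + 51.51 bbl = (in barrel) 55.98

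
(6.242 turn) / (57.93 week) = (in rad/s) 1.119e-06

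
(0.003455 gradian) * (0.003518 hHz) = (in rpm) 0.0001823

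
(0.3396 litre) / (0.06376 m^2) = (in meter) 0.005326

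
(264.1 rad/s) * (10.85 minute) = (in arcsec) 3.546e+10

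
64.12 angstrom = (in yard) 7.012e-09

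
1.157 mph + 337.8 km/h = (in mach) 0.2771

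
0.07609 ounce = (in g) 2.157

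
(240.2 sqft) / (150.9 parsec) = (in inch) 1.887e-16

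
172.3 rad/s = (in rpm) 1645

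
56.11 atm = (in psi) 824.6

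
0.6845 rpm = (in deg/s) 4.107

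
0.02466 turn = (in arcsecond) 3.196e+04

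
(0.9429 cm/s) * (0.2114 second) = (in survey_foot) 0.00654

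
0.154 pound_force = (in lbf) 0.154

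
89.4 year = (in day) 3.263e+04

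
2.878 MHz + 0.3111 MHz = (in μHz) 3.189e+12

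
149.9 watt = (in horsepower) 0.201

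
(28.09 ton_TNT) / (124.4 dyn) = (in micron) 9.448e+19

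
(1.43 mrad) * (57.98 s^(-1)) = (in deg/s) 4.75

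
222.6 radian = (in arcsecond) 4.591e+07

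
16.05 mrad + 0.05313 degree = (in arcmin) 58.36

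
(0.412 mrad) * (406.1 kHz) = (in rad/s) 167.3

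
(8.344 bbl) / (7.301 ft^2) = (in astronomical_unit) 1.307e-11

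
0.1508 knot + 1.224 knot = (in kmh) 2.546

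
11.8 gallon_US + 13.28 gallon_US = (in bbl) 0.5971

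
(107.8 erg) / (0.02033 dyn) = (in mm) 5.303e+04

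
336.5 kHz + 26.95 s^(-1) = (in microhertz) 3.365e+11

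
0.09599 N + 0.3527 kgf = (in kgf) 0.3625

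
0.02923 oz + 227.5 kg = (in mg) 2.275e+08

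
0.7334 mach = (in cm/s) 2.497e+04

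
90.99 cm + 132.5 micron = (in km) 0.00091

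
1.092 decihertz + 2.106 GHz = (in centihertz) 2.106e+11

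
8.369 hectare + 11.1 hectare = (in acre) 48.11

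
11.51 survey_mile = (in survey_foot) 6.077e+04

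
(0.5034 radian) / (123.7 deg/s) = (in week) 3.855e-07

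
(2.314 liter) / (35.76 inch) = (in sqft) 0.02742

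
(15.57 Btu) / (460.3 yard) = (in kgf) 3.98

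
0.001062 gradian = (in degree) 0.0009558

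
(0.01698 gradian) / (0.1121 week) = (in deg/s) 2.254e-07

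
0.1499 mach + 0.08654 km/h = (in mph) 114.2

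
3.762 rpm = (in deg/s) 22.57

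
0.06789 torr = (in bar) 9.051e-05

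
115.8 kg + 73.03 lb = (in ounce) 5253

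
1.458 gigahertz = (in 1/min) 8.748e+10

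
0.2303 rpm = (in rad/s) 0.02412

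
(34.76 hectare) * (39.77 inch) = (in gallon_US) 9.276e+07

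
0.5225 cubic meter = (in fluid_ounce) 1.767e+04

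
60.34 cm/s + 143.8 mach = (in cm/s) 4.896e+06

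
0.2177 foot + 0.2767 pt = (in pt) 188.4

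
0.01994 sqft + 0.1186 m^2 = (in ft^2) 1.297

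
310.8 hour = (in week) 1.85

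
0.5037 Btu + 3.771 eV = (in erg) 5.314e+09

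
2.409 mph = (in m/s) 1.077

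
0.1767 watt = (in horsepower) 0.000237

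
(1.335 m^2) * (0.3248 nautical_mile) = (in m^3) 803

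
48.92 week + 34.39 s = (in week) 48.92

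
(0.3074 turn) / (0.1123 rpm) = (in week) 0.0002716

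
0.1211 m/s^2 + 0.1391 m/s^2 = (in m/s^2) 0.2602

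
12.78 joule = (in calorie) 3.054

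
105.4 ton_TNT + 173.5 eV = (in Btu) 4.18e+08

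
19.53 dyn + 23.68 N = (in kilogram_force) 2.415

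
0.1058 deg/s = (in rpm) 0.01763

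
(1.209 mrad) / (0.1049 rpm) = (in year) 3.49e-09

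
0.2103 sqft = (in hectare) 1.954e-06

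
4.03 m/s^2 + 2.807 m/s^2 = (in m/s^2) 6.837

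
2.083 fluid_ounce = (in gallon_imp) 0.01355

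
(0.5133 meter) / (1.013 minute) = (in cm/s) 0.8445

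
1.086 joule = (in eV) 6.778e+18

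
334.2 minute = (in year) 0.0006358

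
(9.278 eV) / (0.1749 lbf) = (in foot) 6.269e-18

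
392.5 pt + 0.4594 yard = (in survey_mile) 0.0003471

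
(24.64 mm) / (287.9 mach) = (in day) 2.909e-12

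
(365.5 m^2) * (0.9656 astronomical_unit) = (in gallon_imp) 1.161e+16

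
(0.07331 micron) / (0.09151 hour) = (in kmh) 8.011e-10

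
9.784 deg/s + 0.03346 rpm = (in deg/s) 9.985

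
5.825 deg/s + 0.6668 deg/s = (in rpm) 1.082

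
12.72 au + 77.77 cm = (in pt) 5.394e+15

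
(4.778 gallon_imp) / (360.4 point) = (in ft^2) 1.839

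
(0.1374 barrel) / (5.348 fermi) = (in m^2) 4.085e+12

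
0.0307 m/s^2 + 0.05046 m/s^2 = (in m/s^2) 0.08116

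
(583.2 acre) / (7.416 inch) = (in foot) 4.111e+07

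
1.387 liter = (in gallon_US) 0.3664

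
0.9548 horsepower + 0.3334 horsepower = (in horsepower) 1.288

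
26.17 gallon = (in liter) 99.06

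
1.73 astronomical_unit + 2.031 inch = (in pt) 7.336e+14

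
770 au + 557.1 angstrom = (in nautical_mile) 6.22e+10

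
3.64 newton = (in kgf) 0.3712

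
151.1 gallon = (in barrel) 3.598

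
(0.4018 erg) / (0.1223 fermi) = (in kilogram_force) 3.35e+07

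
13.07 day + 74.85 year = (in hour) 6.56e+05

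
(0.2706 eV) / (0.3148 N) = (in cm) 1.377e-17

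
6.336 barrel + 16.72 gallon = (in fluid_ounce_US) 3.62e+04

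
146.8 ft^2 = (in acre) 0.00337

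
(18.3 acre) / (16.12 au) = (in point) 8.705e-05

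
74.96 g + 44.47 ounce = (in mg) 1.336e+06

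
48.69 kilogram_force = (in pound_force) 107.3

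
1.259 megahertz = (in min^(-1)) 7.554e+07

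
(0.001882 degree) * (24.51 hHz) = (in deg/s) 4.613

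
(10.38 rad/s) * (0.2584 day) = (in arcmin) 7.967e+08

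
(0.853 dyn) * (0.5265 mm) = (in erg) 0.04491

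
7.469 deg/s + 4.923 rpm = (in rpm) 6.168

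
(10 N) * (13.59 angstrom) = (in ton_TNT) 3.248e-18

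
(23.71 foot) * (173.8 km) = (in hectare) 125.6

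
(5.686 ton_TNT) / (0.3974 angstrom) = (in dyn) 5.986e+25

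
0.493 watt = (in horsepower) 0.0006611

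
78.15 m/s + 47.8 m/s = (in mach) 0.3699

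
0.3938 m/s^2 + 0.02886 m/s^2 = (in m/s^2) 0.4227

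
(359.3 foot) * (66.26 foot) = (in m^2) 2212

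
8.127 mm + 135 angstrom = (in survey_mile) 5.05e-06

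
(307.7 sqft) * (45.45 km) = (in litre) 1.299e+09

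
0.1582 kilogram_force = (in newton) 1.551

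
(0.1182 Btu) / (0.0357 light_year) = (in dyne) 3.692e-08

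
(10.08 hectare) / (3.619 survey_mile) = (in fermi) 1.731e+16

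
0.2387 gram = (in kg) 0.0002387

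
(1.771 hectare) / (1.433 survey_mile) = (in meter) 7.679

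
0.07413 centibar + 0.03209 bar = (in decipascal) 3.283e+04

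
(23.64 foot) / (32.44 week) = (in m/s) 3.673e-07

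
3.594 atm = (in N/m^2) 3.642e+05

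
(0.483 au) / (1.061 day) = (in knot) 1.532e+06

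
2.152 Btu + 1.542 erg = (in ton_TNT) 5.427e-07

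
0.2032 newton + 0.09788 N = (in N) 0.3011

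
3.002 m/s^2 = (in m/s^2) 3.002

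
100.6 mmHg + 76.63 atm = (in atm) 76.76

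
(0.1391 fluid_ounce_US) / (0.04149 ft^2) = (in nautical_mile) 5.763e-07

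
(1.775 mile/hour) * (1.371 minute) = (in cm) 6527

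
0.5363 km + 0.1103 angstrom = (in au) 3.585e-09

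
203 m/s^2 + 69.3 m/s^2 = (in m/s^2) 272.3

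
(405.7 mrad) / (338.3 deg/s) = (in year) 2.179e-09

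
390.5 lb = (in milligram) 1.771e+08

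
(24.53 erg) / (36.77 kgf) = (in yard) 7.44e-09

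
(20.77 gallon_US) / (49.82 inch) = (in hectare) 6.213e-06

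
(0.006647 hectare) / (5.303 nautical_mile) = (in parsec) 2.193e-19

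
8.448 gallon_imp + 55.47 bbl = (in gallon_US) 2340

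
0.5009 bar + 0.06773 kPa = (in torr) 376.2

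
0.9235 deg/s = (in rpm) 0.1539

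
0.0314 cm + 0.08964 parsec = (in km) 2.766e+12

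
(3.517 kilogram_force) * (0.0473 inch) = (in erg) 4.144e+05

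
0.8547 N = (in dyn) 8.547e+04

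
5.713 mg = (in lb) 1.26e-05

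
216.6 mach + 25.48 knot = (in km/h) 2.656e+05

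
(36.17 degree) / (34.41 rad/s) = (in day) 2.123e-07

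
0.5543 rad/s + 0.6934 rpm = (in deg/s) 35.92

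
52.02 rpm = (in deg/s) 312.1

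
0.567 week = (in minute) 5715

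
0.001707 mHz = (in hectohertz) 1.707e-08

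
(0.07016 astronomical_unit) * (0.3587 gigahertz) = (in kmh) 1.355e+19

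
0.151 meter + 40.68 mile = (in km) 65.47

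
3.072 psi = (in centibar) 21.18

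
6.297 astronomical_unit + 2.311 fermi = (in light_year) 9.957e-05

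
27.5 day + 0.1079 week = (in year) 0.07741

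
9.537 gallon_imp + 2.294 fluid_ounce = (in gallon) 11.47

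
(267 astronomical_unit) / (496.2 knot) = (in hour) 4.346e+07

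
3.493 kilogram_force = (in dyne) 3.425e+06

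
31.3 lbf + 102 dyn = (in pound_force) 31.3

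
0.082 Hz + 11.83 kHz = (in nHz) 1.183e+13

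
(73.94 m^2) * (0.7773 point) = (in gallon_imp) 4.46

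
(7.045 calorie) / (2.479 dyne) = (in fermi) 1.189e+21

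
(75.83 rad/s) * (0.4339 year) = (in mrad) 1.038e+12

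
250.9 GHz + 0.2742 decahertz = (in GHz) 250.9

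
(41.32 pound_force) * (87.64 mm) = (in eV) 1.005e+20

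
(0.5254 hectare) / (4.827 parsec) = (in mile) 2.192e-17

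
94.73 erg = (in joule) 9.473e-06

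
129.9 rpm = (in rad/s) 13.6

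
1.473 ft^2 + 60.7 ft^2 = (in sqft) 62.17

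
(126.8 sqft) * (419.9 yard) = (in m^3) 4523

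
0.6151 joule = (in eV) 3.839e+18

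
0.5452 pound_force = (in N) 2.425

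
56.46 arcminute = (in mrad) 16.42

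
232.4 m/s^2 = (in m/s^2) 232.4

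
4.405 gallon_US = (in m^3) 0.01667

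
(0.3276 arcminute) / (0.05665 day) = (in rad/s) 1.947e-08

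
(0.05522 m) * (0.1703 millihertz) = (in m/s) 9.404e-06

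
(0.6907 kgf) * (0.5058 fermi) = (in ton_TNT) 8.188e-25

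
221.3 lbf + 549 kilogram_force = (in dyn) 6.368e+08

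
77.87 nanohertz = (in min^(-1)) 4.672e-06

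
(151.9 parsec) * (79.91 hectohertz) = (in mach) 1.1e+20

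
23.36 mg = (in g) 0.02336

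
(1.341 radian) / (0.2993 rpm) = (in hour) 0.01188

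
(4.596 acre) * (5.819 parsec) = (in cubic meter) 3.34e+21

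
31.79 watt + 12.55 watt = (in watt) 44.34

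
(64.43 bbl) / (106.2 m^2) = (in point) 273.4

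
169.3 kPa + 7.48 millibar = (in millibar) 1700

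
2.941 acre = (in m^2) 1.19e+04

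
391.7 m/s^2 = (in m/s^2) 391.7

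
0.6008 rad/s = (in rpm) 5.737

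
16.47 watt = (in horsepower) 0.02209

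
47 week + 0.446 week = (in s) 2.87e+07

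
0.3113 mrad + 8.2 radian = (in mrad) 8200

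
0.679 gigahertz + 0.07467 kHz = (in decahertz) 6.79e+07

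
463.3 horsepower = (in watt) 3.455e+05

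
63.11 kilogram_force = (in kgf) 63.11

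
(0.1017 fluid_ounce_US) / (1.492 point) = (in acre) 1.412e-06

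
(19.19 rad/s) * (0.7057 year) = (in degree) 2.447e+10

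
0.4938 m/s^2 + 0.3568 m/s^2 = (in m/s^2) 0.8506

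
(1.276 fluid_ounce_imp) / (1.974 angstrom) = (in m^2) 1.837e+05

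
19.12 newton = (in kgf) 1.95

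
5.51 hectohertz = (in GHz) 5.51e-07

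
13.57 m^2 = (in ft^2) 146.1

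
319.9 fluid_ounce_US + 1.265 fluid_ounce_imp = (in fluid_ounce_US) 321.1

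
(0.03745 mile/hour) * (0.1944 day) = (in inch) 1.107e+04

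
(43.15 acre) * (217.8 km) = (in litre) 3.803e+13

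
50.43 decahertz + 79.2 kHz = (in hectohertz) 797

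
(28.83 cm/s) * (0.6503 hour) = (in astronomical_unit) 4.512e-09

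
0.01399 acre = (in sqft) 609.4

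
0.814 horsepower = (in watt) 607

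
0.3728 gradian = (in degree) 0.3355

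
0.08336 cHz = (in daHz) 8.336e-05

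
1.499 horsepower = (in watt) 1118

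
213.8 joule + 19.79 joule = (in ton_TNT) 5.583e-08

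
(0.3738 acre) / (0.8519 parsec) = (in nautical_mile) 3.107e-17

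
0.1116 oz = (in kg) 0.003164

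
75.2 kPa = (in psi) 10.91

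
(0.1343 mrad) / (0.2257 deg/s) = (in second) 0.03409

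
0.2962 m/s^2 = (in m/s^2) 0.2962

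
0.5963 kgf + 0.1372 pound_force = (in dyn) 6.458e+05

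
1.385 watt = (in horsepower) 0.001857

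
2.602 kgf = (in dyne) 2.552e+06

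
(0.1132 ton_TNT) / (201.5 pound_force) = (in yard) 5.779e+05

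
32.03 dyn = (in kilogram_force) 3.266e-05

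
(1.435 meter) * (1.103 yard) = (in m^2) 1.447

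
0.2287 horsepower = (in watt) 170.5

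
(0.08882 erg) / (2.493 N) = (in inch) 1.403e-07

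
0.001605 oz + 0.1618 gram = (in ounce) 0.007312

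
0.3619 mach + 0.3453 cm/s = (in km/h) 443.6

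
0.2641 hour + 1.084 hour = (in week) 0.008024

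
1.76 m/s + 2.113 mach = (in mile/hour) 1613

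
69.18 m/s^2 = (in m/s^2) 69.18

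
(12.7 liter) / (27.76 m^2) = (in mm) 0.4575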